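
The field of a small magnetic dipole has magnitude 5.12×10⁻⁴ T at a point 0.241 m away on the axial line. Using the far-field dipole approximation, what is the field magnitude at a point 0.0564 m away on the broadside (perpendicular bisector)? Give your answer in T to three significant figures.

B ≈ 0.0200 T

Dipole fields scale as 1/r³ in the far field.
The axial field is twice the equatorial field at the same r, so the geometry factor is 1/2.
B₂ = B₁ · (1/2) · (r₁/r₂)³ = 5.12×10⁻⁴ · 0.5 · (0.241/0.0564)³.
(r₁/r₂)³ = (4.273)³ = 78.02.
B₂ ≈ 0.01997 T.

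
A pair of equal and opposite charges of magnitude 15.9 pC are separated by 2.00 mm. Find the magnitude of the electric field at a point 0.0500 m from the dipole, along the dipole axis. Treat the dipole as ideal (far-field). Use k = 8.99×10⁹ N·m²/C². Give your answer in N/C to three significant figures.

E ≈ 4.57 N/C

Dipole moment p = qd = (1.59×10⁻¹¹ C)(0.00200 m) = 3.18×10⁻¹⁴ C·m.
On the dipole axis E = 2kp/r³.
E = 2·(8.99×10⁹)(3.18×10⁻¹⁴) / (0.0500)³ = 4.574 N/C.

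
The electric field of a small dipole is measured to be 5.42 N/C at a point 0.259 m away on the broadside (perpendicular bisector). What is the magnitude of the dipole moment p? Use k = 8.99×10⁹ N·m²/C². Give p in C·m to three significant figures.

In the equatorial plane E = kp/r³, so p = Er³/(k).
p = (5.42)·(0.259)³ / (8.99×10⁹) = 1.047×10⁻¹¹ C·m.

p ≈ 1.05×10⁻¹¹ C·m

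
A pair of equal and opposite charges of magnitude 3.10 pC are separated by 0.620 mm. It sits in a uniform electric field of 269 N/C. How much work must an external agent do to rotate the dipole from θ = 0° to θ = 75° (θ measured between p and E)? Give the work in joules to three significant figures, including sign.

Dipole moment p = qd = (3.10×10⁻¹² C)(6.20×10⁻⁴ m) = 1.922×10⁻¹⁵ C·m.
W_ext = ΔU = U(θ₂) − U(θ₁) = −pE cosθ₂ − (−pE cosθ₁) = pE(cosθ₁ − cosθ₂).
W = (1.922×10⁻¹⁵)(269)·(cos0° − cos75°) = (5.170×10⁻¹³)·(+0.7412) = 3.832×10⁻¹³ J.

W ≈ 3.83×10⁻¹³ J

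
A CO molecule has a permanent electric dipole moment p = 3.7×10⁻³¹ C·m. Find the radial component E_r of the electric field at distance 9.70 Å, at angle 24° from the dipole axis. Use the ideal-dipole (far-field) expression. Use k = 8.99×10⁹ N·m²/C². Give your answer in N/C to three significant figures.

For a dipole, E_r = (2kp cosθ)/r³.
kp/r³ = (8.99×10⁹)(3.70×10⁻³¹)/(9.70×10⁻¹⁰)³ = 3.645×10⁶ N/C.
E_r = 2·3.645×10⁶·cos24° = 6.659×10⁶ N/C.

E_r ≈ 6.66×10⁶ N/C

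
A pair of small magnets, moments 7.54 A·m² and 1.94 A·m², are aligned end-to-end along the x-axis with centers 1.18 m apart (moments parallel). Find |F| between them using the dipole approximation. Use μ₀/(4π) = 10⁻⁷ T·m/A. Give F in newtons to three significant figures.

On-axis B of dipole 1: B = (μ₀/4π)·2m₁/r³. Force on dipole 2: F = m₂·dB/dr.
dB/dr = −(μ₀/4π)·6m₁/r⁴, so |F| = (μ₀/4π)·6m₁m₂/r⁴.
F = 6(10⁻⁷)(7.54)(1.94)/(1.18)⁴ = 4.527×10⁻⁶ N.

F ≈ 4.53×10⁻⁶ N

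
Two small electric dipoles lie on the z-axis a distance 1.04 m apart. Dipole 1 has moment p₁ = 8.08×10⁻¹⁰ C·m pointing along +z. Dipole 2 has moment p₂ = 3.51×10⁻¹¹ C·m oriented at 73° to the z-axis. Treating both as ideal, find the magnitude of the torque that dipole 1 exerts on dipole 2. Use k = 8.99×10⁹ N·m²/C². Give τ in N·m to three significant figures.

The second dipole sits on the axis of the first, so the field there is axial: E₁ = 2kp₁/r³ along +z.
E₁ = 2(8.99×10⁹)(8.08×10⁻¹⁰)/(1.04)³ = 12.92 N/C.
Torque on the second dipole: τ = p₂ E₁ sinθ.
τ = (3.51×10⁻¹¹)(12.92)·sin73° = 4.335×10⁻¹⁰ N·m.

τ ≈ 4.34×10⁻¹⁰ N·m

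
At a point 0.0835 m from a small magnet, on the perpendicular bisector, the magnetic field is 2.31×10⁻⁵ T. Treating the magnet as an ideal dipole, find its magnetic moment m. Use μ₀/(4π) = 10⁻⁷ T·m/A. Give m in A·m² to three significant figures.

In the equatorial plane B = (μ₀/4π)·m/r³, so m = Br³·4π/(μ₀).
m = (2.31×10⁻⁵)·(0.0835)³ / (10⁻⁷) = 0.1345 A·m².

m ≈ 0.134 A·m²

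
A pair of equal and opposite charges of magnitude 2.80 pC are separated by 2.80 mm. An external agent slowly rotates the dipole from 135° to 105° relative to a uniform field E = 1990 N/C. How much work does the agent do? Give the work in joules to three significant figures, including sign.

Dipole moment p = qd = (2.80×10⁻¹² C)(0.00280 m) = 7.84×10⁻¹⁵ C·m.
W_ext = ΔU = U(θ₂) − U(θ₁) = −pE cosθ₂ − (−pE cosθ₁) = pE(cosθ₁ − cosθ₂).
W = (7.84×10⁻¹⁵)(1990)·(cos135° − cos105°) = (1.560×10⁻¹¹)·(-0.4483) = -6.994×10⁻¹² J.

W ≈ -6.99×10⁻¹² J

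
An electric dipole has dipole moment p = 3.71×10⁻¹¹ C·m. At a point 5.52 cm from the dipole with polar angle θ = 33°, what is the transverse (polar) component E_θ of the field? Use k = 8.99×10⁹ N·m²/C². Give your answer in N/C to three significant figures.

For a dipole, E_θ = (kp sinθ)/r³.
kp/r³ = (8.99×10⁹)(3.71×10⁻¹¹)/(0.0552)³ = 1983 N/C.
E_θ = 1983·sin33° = 1080 N/C.

E_θ ≈ 1080 N/C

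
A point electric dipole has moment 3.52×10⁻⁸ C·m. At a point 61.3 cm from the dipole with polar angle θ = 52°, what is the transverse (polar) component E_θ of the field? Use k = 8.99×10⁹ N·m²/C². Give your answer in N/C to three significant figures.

For a dipole, E_θ = (kp sinθ)/r³.
kp/r³ = (8.99×10⁹)(3.52×10⁻⁸)/(0.613)³ = 1374 N/C.
E_θ = 1374·sin52° = 1083 N/C.

E_θ ≈ 1080 N/C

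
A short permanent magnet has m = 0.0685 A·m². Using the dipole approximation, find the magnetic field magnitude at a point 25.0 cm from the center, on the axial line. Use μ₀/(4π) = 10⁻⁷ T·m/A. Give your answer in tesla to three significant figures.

On axis B = (μ₀/4π)·2m/r³.
B = 2·(10⁻⁷)·(0.0685) / (0.250)³ = 8.768×10⁻⁷ T.

B ≈ 8.77×10⁻⁷ T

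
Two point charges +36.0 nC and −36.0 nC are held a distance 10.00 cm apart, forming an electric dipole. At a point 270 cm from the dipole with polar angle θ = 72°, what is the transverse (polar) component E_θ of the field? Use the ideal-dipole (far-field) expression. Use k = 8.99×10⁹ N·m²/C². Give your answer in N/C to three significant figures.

E_θ ≈ 1.56 N/C

Dipole moment p = qd = (3.60×10⁻⁸ C)(0.100 m) = 3.60×10⁻⁹ C·m.
For a dipole, E_θ = (kp sinθ)/r³.
kp/r³ = (8.99×10⁹)(3.60×10⁻⁹)/(2.70)³ = 1.644 N/C.
E_θ = 1.644·sin72° = 1.564 N/C.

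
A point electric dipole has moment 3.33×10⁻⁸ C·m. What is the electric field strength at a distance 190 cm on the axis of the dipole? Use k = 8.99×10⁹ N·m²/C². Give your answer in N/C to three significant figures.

On the dipole axis E = 2kp/r³.
E = 2·(8.99×10⁹)(3.33×10⁻⁸) / (1.90)³ = 87.29 N/C.

E ≈ 87.3 N/C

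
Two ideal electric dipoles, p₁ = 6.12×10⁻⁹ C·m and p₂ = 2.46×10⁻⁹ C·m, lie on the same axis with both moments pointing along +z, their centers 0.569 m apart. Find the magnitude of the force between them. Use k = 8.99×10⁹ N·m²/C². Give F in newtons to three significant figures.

F ≈ 7.75×10⁻⁶ N

On-axis field of dipole 1 at distance r: E = 2kp₁/r³. Force on dipole 2 is F = p₂·dE/dr (gradient along axis).
dE/dr = −6kp₁/r⁴, so |F| = 6kp₁p₂/r⁴ (attractive for aligned moments).
F = 6(8.99×10⁹)(6.12×10⁻⁹)(2.46×10⁻⁹)/(0.569)⁴ = 7.747×10⁻⁶ N.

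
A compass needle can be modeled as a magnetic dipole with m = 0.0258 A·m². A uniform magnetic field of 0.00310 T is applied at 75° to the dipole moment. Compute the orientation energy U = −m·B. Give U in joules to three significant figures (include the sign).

U ≈ -2.07×10⁻⁵ J

U = −m·B = −mB cosθ.
U = −(0.0258)(0.00310)·cos75° = -2.070×10⁻⁵ J.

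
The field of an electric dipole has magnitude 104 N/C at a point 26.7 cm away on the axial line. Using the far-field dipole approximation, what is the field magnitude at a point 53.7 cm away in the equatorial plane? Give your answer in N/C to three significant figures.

Dipole fields scale as 1/r³ in the far field.
The axial field is twice the equatorial field at the same r, so the geometry factor is 1/2.
E₂ = E₁ · (1/2) · (r₁/r₂)³ = 104 · 0.5 · (26.7/53.7)³.
(r₁/r₂)³ = (0.4972)³ = 0.1229.
E₂ ≈ 6.392 N/C.

E ≈ 6.39 N/C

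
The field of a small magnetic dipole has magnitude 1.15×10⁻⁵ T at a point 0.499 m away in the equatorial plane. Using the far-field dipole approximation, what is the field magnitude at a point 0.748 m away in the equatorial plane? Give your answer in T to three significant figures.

Dipole fields scale as 1/r³ in the far field; the geometry is the same at both points.
B₂ = B₁ · (r₁/r₂)³ = 1.15×10⁻⁵ · (0.499/0.748)³.
(r₁/r₂)³ = (0.6671)³ = 0.2969.
B₂ ≈ 3.414×10⁻⁶ T.

B ≈ 3.41×10⁻⁶ T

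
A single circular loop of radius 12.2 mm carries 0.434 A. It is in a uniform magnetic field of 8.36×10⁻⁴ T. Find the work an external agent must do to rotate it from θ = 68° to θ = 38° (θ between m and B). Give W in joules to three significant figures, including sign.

Magnetic moment m = IA = Iπa² = (0.434)·π·(0.0122)² = 2.029×10⁻⁴ A·m².
W_ext = ΔU = −mB cosθ₂ + mB cosθ₁ = mB(cosθ₁ − cosθ₂).
W = (2.029×10⁻⁴)(8.36×10⁻⁴)·(cos68° − cos38°) = (1.696×10⁻⁷)·(-0.4134) = -7.012×10⁻⁸ J.

W ≈ -7.01×10⁻⁸ J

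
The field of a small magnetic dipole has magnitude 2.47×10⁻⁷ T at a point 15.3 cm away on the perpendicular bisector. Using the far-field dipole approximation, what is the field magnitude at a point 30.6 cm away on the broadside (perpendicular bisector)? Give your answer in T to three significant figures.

B ≈ 3.09×10⁻⁸ T

Dipole fields scale as 1/r³ in the far field; the geometry is the same at both points.
B₂ = B₁ · (r₁/r₂)³ = 2.47×10⁻⁷ · (15.3/30.6)³.
(r₁/r₂)³ = (0.5)³ = 0.125.
B₂ ≈ 3.087×10⁻⁸ T.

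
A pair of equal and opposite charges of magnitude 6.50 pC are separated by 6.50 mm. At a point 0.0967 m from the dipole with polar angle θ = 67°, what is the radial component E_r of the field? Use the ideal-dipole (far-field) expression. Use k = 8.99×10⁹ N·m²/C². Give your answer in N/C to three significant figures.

E_r ≈ 0.328 N/C

Dipole moment p = qd = (6.50×10⁻¹² C)(0.00650 m) = 4.225×10⁻¹⁴ C·m.
For a dipole, E_r = (2kp cosθ)/r³.
kp/r³ = (8.99×10⁹)(4.225×10⁻¹⁴)/(0.0967)³ = 0.4201 N/C.
E_r = 2·0.4201·cos67° = 0.3283 N/C.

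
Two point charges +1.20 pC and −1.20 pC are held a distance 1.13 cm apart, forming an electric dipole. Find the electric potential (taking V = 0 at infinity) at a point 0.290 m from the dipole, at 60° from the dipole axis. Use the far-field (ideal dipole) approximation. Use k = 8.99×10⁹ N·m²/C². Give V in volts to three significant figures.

V ≈ 7.25×10⁻⁴ V

Dipole moment p = qd = (1.20×10⁻¹² C)(0.0113 m) = 1.356×10⁻¹⁴ C·m.
The dipole potential is V = kp cosθ / r².
V = (8.99×10⁹)(1.356×10⁻¹⁴)·cos60° / (0.290)² = 7.248×10⁻⁴ V.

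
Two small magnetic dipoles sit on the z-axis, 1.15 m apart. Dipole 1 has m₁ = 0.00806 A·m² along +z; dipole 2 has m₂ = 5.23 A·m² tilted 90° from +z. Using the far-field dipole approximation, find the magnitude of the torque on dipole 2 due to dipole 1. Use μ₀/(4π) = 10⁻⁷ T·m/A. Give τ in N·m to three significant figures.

Dipole B is on the axis of dipole A, so B₁ there is axial: B₁ = (μ₀/4π)·2m₁/r³ along +z.
B₁ = 2(10⁻⁷)(0.00806)/(1.15)³ = 1.060×10⁻⁹ T.
τ = m₂ B₁ sinθ.
τ = (5.23)(1.060×10⁻⁹)·sin90° = 5.543×10⁻⁹ N·m.

τ ≈ 5.54×10⁻⁹ N·m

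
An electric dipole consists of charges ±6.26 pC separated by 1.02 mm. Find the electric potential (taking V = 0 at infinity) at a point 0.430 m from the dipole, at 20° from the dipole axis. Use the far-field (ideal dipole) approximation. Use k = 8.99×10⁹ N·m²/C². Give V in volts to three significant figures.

Dipole moment p = qd = (6.26×10⁻¹² C)(0.00102 m) = 6.385×10⁻¹⁵ C·m.
The dipole potential is V = kp cosθ / r².
V = (8.99×10⁹)(6.385×10⁻¹⁵)·cos20° / (0.430)² = 2.917×10⁻⁴ V.

V ≈ 2.92×10⁻⁴ V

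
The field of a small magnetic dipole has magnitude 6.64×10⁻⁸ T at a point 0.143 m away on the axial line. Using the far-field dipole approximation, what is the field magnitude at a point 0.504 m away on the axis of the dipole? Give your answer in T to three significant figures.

Dipole fields scale as 1/r³ in the far field; the geometry is the same at both points.
B₂ = B₁ · (r₁/r₂)³ = 6.64×10⁻⁸ · (0.143/0.504)³.
(r₁/r₂)³ = (0.2837)³ = 0.02284.
B₂ ≈ 1.517×10⁻⁹ T.

B ≈ 1.52×10⁻⁹ T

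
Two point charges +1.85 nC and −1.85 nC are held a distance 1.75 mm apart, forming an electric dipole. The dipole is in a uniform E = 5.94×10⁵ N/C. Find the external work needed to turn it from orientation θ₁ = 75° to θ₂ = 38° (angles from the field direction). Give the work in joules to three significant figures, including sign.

W ≈ -1.02×10⁻⁶ J

Dipole moment p = qd = (1.85×10⁻⁹ C)(0.00175 m) = 3.238×10⁻¹² C·m.
W_ext = ΔU = U(θ₂) − U(θ₁) = −pE cosθ₂ − (−pE cosθ₁) = pE(cosθ₁ − cosθ₂).
W = (3.238×10⁻¹²)(5.94×10⁵)·(cos75° − cos38°) = (1.923×10⁻⁶)·(-0.5292) = -1.018×10⁻⁶ J.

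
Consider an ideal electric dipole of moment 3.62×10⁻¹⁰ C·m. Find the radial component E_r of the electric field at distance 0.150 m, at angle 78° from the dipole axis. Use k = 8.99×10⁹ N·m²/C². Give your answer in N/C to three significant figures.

E_r ≈ 401 N/C

For a dipole, E_r = (2kp cosθ)/r³.
kp/r³ = (8.99×10⁹)(3.62×10⁻¹⁰)/(0.150)³ = 964.3 N/C.
E_r = 2·964.3·cos78° = 401.0 N/C.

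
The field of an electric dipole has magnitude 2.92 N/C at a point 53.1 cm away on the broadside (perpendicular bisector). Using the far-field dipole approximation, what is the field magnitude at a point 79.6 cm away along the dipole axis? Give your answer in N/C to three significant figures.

E ≈ 1.73 N/C

Dipole fields scale as 1/r³ in the far field.
The axial field is twice the equatorial field at the same r, so the geometry factor is 2/1.
E₂ = E₁ · (2/1) · (r₁/r₂)³ = 2.92 · 2 · (53.1/79.6)³.
(r₁/r₂)³ = (0.6671)³ = 0.2969.
E₂ ≈ 1.734 N/C.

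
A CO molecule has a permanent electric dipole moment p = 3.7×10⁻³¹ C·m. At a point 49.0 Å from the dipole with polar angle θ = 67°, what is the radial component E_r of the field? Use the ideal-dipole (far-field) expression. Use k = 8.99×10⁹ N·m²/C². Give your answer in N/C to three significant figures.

E_r ≈ 2.21×10⁴ N/C

For a dipole, E_r = (2kp cosθ)/r³.
kp/r³ = (8.99×10⁹)(3.70×10⁻³¹)/(4.90×10⁻⁹)³ = 2.827×10⁴ N/C.
E_r = 2·2.827×10⁴·cos67° = 2.209×10⁴ N/C.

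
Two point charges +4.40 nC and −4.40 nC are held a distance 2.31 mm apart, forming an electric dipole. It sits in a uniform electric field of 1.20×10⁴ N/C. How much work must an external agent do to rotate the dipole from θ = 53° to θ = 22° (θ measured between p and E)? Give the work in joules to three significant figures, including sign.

W ≈ -3.97×10⁻⁸ J

Dipole moment p = qd = (4.40×10⁻⁹ C)(0.00231 m) = 1.016×10⁻¹¹ C·m.
W_ext = ΔU = U(θ₂) − U(θ₁) = −pE cosθ₂ − (−pE cosθ₁) = pE(cosθ₁ − cosθ₂).
W = (1.016×10⁻¹¹)(1.20×10⁴)·(cos53° − cos22°) = (1.219×10⁻⁷)·(-0.3254) = -3.967×10⁻⁸ J.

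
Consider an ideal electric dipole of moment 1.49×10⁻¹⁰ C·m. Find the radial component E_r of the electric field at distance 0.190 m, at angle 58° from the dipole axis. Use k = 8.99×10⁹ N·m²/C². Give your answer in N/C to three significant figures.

For a dipole, E_r = (2kp cosθ)/r³.
kp/r³ = (8.99×10⁹)(1.49×10⁻¹⁰)/(0.190)³ = 195.3 N/C.
E_r = 2·195.3·cos58° = 207.0 N/C.

E_r ≈ 207 N/C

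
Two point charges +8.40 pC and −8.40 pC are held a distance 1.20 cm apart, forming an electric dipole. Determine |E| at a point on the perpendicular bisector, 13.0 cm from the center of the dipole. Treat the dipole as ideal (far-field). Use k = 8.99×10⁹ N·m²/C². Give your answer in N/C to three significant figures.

Dipole moment p = qd = (8.40×10⁻¹² C)(0.0120 m) = 1.008×10⁻¹³ C·m.
In the equatorial plane E = kp/r³.
E = (8.99×10⁹)(1.008×10⁻¹³) / (0.130)³ = 0.4125 N/C.

E ≈ 0.412 N/C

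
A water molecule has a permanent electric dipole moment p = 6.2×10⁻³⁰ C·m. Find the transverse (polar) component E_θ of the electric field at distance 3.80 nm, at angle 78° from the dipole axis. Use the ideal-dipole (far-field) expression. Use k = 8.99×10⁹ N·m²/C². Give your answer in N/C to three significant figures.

E_θ ≈ 9.94×10⁵ N/C

For a dipole, E_θ = (kp sinθ)/r³.
kp/r³ = (8.99×10⁹)(6.20×10⁻³⁰)/(3.80×10⁻⁹)³ = 1.016×10⁶ N/C.
E_θ = 1.016×10⁶·sin78° = 9.936×10⁵ N/C.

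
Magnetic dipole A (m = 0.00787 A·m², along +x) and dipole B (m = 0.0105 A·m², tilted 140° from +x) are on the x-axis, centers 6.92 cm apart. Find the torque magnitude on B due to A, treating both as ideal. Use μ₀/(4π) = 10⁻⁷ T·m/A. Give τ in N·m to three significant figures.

τ ≈ 3.21×10⁻⁸ N·m

Dipole B is on the axis of dipole A, so B₁ there is axial: B₁ = (μ₀/4π)·2m₁/r³ along +x.
B₁ = 2(10⁻⁷)(0.00787)/(0.0692)³ = 4.750×10⁻⁶ T.
τ = m₂ B₁ sinθ.
τ = (0.0105)(4.750×10⁻⁶)·sin140° = 3.206×10⁻⁸ N·m.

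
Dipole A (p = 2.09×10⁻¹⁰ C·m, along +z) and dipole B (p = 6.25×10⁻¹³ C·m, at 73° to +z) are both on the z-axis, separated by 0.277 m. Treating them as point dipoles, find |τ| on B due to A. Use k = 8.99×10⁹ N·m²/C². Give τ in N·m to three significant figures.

The second dipole sits on the axis of the first, so the field there is axial: E₁ = 2kp₁/r³ along +z.
E₁ = 2(8.99×10⁹)(2.09×10⁻¹⁰)/(0.277)³ = 176.8 N/C.
Torque on the second dipole: τ = p₂ E₁ sinθ.
τ = (6.25×10⁻¹³)(176.8)·sin73° = 1.057×10⁻¹⁰ N·m.

τ ≈ 1.06×10⁻¹⁰ N·m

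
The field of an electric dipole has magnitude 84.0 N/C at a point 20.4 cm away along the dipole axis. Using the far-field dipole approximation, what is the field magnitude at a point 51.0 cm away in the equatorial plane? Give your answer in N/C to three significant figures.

E ≈ 2.69 N/C

Dipole fields scale as 1/r³ in the far field.
The axial field is twice the equatorial field at the same r, so the geometry factor is 1/2.
E₂ = E₁ · (1/2) · (r₁/r₂)³ = 84.0 · 0.5 · (20.4/51.0)³.
(r₁/r₂)³ = (0.4)³ = 0.064.
E₂ ≈ 2.688 N/C.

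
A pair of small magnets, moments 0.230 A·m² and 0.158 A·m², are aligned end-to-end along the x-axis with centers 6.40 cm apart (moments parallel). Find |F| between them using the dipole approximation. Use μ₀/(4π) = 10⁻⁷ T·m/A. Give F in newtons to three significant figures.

On-axis B of dipole 1: B = (μ₀/4π)·2m₁/r³. Force on dipole 2: F = m₂·dB/dr.
dB/dr = −(μ₀/4π)·6m₁/r⁴, so |F| = (μ₀/4π)·6m₁m₂/r⁴.
F = 6(10⁻⁷)(0.230)(0.158)/(0.0640)⁴ = 0.001300 N.

F ≈ 0.00130 N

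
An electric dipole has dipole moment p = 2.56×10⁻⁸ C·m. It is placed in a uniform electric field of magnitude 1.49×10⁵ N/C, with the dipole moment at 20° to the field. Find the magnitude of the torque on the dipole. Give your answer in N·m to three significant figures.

Torque on an electric dipole: τ = pE sinθ.
τ = (2.56×10⁻⁸)(1.49×10⁵)·sin20° = 0.001305 N·m.

τ ≈ 0.00130 N·m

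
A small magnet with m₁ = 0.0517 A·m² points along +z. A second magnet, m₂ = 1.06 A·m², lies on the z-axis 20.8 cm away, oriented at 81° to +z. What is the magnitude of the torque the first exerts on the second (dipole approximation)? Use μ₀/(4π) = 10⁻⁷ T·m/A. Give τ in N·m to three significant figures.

τ ≈ 1.20×10⁻⁶ N·m

Dipole B is on the axis of dipole A, so B₁ there is axial: B₁ = (μ₀/4π)·2m₁/r³ along +z.
B₁ = 2(10⁻⁷)(0.0517)/(0.208)³ = 1.149×10⁻⁶ T.
τ = m₂ B₁ sinθ.
τ = (1.06)(1.149×10⁻⁶)·sin81° = 1.203×10⁻⁶ N·m.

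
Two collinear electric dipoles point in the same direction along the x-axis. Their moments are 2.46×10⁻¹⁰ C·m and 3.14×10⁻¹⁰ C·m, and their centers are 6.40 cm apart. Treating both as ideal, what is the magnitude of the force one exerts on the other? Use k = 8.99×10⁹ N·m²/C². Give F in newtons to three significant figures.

F ≈ 2.48×10⁻⁴ N

On-axis field of dipole 1 at distance r: E = 2kp₁/r³. Force on dipole 2 is F = p₂·dE/dr (gradient along axis).
dE/dr = −6kp₁/r⁴, so |F| = 6kp₁p₂/r⁴ (attractive for aligned moments).
F = 6(8.99×10⁹)(2.46×10⁻¹⁰)(3.14×10⁻¹⁰)/(0.0640)⁴ = 2.483×10⁻⁴ N.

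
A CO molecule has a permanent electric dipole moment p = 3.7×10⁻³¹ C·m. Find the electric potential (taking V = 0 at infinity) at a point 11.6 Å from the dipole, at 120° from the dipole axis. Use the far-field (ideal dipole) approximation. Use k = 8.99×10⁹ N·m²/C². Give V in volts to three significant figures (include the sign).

V ≈ -0.00124 V

The dipole potential is V = kp cosθ / r².
V = (8.99×10⁹)(3.70×10⁻³¹)·cos120° / (1.16×10⁻⁹)² = -0.001236 V.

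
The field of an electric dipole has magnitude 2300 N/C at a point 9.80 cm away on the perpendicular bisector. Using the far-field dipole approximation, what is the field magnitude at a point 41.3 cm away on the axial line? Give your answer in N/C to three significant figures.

E ≈ 61.5 N/C

Dipole fields scale as 1/r³ in the far field.
The axial field is twice the equatorial field at the same r, so the geometry factor is 2/1.
E₂ = E₁ · (2/1) · (r₁/r₂)³ = 2300 · 2 · (9.80/41.3)³.
(r₁/r₂)³ = (0.2373)³ = 0.01336.
E₂ ≈ 61.46 N/C.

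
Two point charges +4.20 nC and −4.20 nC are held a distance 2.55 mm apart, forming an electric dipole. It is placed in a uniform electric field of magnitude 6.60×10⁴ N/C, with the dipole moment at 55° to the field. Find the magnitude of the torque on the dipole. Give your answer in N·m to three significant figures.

τ ≈ 5.79×10⁻⁷ N·m

Dipole moment p = qd = (4.20×10⁻⁹ C)(0.00255 m) = 1.071×10⁻¹¹ C·m.
Torque on an electric dipole: τ = pE sinθ.
τ = (1.071×10⁻¹¹)(6.60×10⁴)·sin55° = 5.790×10⁻⁷ N·m.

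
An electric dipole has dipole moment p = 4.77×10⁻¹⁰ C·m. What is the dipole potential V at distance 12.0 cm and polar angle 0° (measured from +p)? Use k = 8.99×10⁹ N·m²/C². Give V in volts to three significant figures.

The dipole potential is V = kp cosθ / r².
V = (8.99×10⁹)(4.77×10⁻¹⁰)·cos0° / (0.120)² = 297.8 V.

V ≈ 298 V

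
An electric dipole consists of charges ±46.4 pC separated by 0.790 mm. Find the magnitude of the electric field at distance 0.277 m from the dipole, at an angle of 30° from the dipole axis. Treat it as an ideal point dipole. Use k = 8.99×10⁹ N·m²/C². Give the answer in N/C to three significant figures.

Dipole moment p = qd = (4.64×10⁻¹¹ C)(7.90×10⁻⁴ m) = 3.666×10⁻¹⁴ C·m.
At angle θ the dipole field magnitude is E = (kp/r³)·√(1 + 3cos²θ).
kp/r³ = (8.99×10⁹)(3.666×10⁻¹⁴) / (0.277)³ = 0.01551 N/C.
√(1 + 3cos²30°) = √(1 + 3·0.7500) = √3.2500 ≈ 1.8028.
E ≈ 0.01551 × 1.803 = 0.02795 N/C.

E ≈ 0.0280 N/C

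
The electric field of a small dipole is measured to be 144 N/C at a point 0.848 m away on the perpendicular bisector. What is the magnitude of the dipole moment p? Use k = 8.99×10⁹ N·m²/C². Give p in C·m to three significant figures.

p ≈ 9.77×10⁻⁹ C·m

In the equatorial plane E = kp/r³, so p = Er³/(k).
p = (144)·(0.848)³ / (8.99×10⁹) = 9.768×10⁻⁹ C·m.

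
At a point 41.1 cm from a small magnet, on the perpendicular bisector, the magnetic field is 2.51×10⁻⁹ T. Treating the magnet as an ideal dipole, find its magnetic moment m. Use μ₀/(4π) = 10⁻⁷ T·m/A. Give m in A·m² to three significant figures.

m ≈ 0.00174 A·m²

In the equatorial plane B = (μ₀/4π)·m/r³, so m = Br³·4π/(μ₀).
m = (2.51×10⁻⁹)·(0.411)³ / (10⁻⁷) = 0.001743 A·m².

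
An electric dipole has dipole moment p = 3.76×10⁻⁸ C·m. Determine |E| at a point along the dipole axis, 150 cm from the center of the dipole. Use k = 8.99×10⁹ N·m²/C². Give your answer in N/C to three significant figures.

E ≈ 200 N/C

On the dipole axis E = 2kp/r³.
E = 2·(8.99×10⁹)(3.76×10⁻⁸) / (1.50)³ = 200.3 N/C.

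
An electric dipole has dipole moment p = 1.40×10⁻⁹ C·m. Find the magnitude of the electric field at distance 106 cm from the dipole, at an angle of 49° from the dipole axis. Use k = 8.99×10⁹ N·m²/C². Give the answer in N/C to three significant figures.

E ≈ 16.0 N/C

At angle θ the dipole field magnitude is E = (kp/r³)·√(1 + 3cos²θ).
kp/r³ = (8.99×10⁹)(1.40×10⁻⁹) / (1.06)³ = 10.57 N/C.
√(1 + 3cos²49°) = √(1 + 3·0.4304) = √2.2912 ≈ 1.5137.
E ≈ 10.57 × 1.514 = 16.00 N/C.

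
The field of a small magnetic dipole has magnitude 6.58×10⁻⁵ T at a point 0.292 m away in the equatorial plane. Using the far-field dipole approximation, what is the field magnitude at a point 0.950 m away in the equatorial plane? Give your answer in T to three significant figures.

B ≈ 1.91×10⁻⁶ T

Dipole fields scale as 1/r³ in the far field; the geometry is the same at both points.
B₂ = B₁ · (r₁/r₂)³ = 6.58×10⁻⁵ · (0.292/0.950)³.
(r₁/r₂)³ = (0.3074)³ = 0.02904.
B₂ ≈ 1.911×10⁻⁶ T.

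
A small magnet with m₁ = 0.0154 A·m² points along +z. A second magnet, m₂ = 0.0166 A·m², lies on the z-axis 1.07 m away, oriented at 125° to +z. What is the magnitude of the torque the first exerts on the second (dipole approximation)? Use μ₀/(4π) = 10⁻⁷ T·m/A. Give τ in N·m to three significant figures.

τ ≈ 3.42×10⁻¹¹ N·m

Dipole B is on the axis of dipole A, so B₁ there is axial: B₁ = (μ₀/4π)·2m₁/r³ along +z.
B₁ = 2(10⁻⁷)(0.0154)/(1.07)³ = 2.514×10⁻⁹ T.
τ = m₂ B₁ sinθ.
τ = (0.0166)(2.514×10⁻⁹)·sin125° = 3.419×10⁻¹¹ N·m.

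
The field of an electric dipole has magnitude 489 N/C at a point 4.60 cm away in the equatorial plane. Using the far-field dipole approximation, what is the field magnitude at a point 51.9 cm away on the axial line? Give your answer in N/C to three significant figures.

Dipole fields scale as 1/r³ in the far field.
The axial field is twice the equatorial field at the same r, so the geometry factor is 2/1.
E₂ = E₁ · (2/1) · (r₁/r₂)³ = 489 · 2 · (4.60/51.9)³.
(r₁/r₂)³ = (0.08863)³ = 0.0006963.
E₂ ≈ 0.6809 N/C.

E ≈ 0.681 N/C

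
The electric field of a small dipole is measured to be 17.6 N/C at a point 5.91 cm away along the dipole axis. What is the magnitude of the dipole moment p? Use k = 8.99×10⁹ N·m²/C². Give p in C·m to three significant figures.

On axis E = 2kp/r³, so p = Er³/(2k).
p = (17.6)·(0.0591)³ / (2·8.99×10⁹) = 2.021×10⁻¹³ C·m.

p ≈ 2.02×10⁻¹³ C·m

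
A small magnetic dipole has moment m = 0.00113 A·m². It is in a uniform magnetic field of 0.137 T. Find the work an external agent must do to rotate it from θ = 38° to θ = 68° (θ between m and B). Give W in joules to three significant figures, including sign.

W ≈ 6.40×10⁻⁵ J

W_ext = ΔU = −mB cosθ₂ + mB cosθ₁ = mB(cosθ₁ − cosθ₂).
W = (0.00113)(0.137)·(cos38° − cos68°) = (1.548×10⁻⁴)·(+0.4134) = 6.400×10⁻⁵ J.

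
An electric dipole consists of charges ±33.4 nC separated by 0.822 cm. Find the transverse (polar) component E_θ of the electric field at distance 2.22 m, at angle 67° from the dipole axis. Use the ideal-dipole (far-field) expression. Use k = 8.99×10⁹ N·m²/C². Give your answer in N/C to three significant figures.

Dipole moment p = qd = (3.34×10⁻⁸ C)(0.00822 m) = 2.745×10⁻¹⁰ C·m.
For a dipole, E_θ = (kp sinθ)/r³.
kp/r³ = (8.99×10⁹)(2.745×10⁻¹⁰)/(2.22)³ = 0.2256 N/C.
E_θ = 0.2256·sin67° = 0.2076 N/C.

E_θ ≈ 0.208 N/C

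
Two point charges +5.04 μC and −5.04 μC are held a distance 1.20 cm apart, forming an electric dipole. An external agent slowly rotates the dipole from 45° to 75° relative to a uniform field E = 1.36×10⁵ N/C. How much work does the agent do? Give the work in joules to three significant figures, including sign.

W ≈ 0.00369 J

Dipole moment p = qd = (5.04×10⁻⁶ C)(0.0120 m) = 6.048×10⁻⁸ C·m.
W_ext = ΔU = U(θ₂) − U(θ₁) = −pE cosθ₂ − (−pE cosθ₁) = pE(cosθ₁ − cosθ₂).
W = (6.048×10⁻⁸)(1.36×10⁵)·(cos45° − cos75°) = (0.008225)·(+0.4483) = 0.003687 J.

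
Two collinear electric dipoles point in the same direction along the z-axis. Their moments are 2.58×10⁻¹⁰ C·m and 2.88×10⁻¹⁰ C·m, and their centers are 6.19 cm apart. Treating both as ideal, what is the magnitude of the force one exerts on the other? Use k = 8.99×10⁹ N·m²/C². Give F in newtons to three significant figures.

On-axis field of dipole 1 at distance r: E = 2kp₁/r³. Force on dipole 2 is F = p₂·dE/dr (gradient along axis).
dE/dr = −6kp₁/r⁴, so |F| = 6kp₁p₂/r⁴ (attractive for aligned moments).
F = 6(8.99×10⁹)(2.58×10⁻¹⁰)(2.88×10⁻¹⁰)/(0.0619)⁴ = 2.730×10⁻⁴ N.

F ≈ 2.73×10⁻⁴ N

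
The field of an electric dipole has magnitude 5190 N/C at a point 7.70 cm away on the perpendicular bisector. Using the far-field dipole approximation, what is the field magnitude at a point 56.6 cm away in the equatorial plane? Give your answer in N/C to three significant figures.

Dipole fields scale as 1/r³ in the far field; the geometry is the same at both points.
E₂ = E₁ · (r₁/r₂)³ = 5190 · (7.70/56.6)³.
(r₁/r₂)³ = (0.136)³ = 0.002518.
E₂ ≈ 13.07 N/C.

E ≈ 13.1 N/C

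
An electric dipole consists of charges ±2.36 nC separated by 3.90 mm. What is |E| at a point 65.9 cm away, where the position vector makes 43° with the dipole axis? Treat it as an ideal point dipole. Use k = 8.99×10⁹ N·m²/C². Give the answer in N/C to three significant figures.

E ≈ 0.467 N/C

Dipole moment p = qd = (2.36×10⁻⁹ C)(0.00390 m) = 9.204×10⁻¹² C·m.
At angle θ the dipole field magnitude is E = (kp/r³)·√(1 + 3cos²θ).
kp/r³ = (8.99×10⁹)(9.204×10⁻¹²) / (0.659)³ = 0.2891 N/C.
√(1 + 3cos²43°) = √(1 + 3·0.5349) = √2.6046 ≈ 1.6139.
E ≈ 0.2891 × 1.614 = 0.4666 N/C.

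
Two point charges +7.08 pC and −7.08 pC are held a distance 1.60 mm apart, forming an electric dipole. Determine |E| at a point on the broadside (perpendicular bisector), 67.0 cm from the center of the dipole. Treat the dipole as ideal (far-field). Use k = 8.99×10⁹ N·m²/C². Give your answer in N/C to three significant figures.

E ≈ 3.39×10⁻⁴ N/C

Dipole moment p = qd = (7.08×10⁻¹² C)(0.00160 m) = 1.133×10⁻¹⁴ C·m.
In the equatorial plane E = kp/r³.
E = (8.99×10⁹)(1.133×10⁻¹⁴) / (0.670)³ = 3.387×10⁻⁴ N/C.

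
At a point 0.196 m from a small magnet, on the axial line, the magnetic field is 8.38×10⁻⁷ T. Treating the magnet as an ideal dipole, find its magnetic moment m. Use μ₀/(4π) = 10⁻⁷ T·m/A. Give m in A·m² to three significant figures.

m ≈ 0.0315 A·m²

On axis B = (μ₀/4π)·2m/r³, so m = Br³·4π/(μ₀·2).
m = (8.38×10⁻⁷)·(0.196)³ / (2·10⁻⁷) = 0.03155 A·m².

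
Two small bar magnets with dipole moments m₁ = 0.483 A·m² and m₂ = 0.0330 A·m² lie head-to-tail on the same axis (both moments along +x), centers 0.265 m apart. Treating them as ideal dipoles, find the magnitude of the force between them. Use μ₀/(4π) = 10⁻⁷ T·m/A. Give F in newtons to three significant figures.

F ≈ 1.94×10⁻⁶ N

On-axis B of dipole 1: B = (μ₀/4π)·2m₁/r³. Force on dipole 2: F = m₂·dB/dr.
dB/dr = −(μ₀/4π)·6m₁/r⁴, so |F| = (μ₀/4π)·6m₁m₂/r⁴.
F = 6(10⁻⁷)(0.483)(0.0330)/(0.265)⁴ = 1.939×10⁻⁶ N.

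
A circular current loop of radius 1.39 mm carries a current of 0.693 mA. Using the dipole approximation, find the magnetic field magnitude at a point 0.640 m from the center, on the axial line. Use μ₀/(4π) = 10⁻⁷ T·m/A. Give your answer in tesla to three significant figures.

Magnetic moment m = IA = Iπa² = (6.93×10⁻⁴)·π·(0.00139)² = 4.206×10⁻⁹ A·m².
On axis B = (μ₀/4π)·2m/r³.
B = 2·(10⁻⁷)·(4.206×10⁻⁹) / (0.640)³ = 3.209×10⁻¹⁵ T.

B ≈ 3.21×10⁻¹⁵ T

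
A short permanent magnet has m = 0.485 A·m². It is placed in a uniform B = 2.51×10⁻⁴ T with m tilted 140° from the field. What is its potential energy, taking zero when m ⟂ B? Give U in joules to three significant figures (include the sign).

U = −m·B = −mB cosθ.
U = −(0.485)(2.51×10⁻⁴)·cos140° = 9.325×10⁻⁵ J.

U ≈ 9.33×10⁻⁵ J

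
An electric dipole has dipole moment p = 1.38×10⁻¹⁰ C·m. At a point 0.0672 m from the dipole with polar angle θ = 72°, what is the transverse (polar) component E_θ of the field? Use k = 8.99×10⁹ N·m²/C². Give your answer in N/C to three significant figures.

E_θ ≈ 3890 N/C

For a dipole, E_θ = (kp sinθ)/r³.
kp/r³ = (8.99×10⁹)(1.38×10⁻¹⁰)/(0.0672)³ = 4088 N/C.
E_θ = 4088·sin72° = 3888 N/C.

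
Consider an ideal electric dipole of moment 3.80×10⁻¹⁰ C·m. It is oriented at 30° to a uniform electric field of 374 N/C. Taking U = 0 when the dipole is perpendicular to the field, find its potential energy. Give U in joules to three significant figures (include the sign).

U ≈ -1.23×10⁻⁷ J

U = −p·E = −pE cosθ.
U = −(3.80×10⁻¹⁰)(374)·cos30° = -1.231×10⁻⁷ J.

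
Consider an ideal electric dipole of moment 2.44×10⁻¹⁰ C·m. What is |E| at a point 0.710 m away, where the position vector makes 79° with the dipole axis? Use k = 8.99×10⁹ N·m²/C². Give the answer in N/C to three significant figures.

E ≈ 6.45 N/C

At angle θ the dipole field magnitude is E = (kp/r³)·√(1 + 3cos²θ).
kp/r³ = (8.99×10⁹)(2.44×10⁻¹⁰) / (0.710)³ = 6.129 N/C.
√(1 + 3cos²79°) = √(1 + 3·0.0364) = √1.1092 ≈ 1.0532.
E ≈ 6.129 × 1.053 = 6.455 N/C.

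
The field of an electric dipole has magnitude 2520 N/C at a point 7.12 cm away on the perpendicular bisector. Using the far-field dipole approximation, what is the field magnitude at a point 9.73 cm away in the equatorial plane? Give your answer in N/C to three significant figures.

Dipole fields scale as 1/r³ in the far field; the geometry is the same at both points.
E₂ = E₁ · (r₁/r₂)³ = 2520 · (7.12/9.73)³.
(r₁/r₂)³ = (0.7318)³ = 0.3918.
E₂ ≈ 987.4 N/C.

E ≈ 987 N/C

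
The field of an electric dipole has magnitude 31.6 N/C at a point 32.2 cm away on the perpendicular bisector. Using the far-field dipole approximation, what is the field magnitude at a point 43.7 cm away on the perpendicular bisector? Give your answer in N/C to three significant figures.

Dipole fields scale as 1/r³ in the far field; the geometry is the same at both points.
E₂ = E₁ · (r₁/r₂)³ = 31.6 · (32.2/43.7)³.
(r₁/r₂)³ = (0.7368)³ = 0.4001.
E₂ ≈ 12.64 N/C.

E ≈ 12.6 N/C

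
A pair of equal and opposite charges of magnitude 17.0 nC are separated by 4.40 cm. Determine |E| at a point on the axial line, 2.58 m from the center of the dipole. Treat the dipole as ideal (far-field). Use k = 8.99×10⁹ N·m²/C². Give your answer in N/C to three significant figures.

Dipole moment p = qd = (1.70×10⁻⁸ C)(0.0440 m) = 7.48×10⁻¹⁰ C·m.
On the dipole axis E = 2kp/r³.
E = 2·(8.99×10⁹)(7.48×10⁻¹⁰) / (2.58)³ = 0.7831 N/C.

E ≈ 0.783 N/C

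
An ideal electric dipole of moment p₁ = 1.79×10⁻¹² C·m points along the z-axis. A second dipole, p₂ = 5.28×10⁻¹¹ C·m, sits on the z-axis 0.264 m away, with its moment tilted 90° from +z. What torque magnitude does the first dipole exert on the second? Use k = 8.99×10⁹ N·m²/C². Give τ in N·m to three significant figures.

τ ≈ 9.24×10⁻¹¹ N·m

The second dipole sits on the axis of the first, so the field there is axial: E₁ = 2kp₁/r³ along +z.
E₁ = 2(8.99×10⁹)(1.79×10⁻¹²)/(0.264)³ = 1.749 N/C.
Torque on the second dipole: τ = p₂ E₁ sinθ.
τ = (5.28×10⁻¹¹)(1.749)·sin90° = 9.236×10⁻¹¹ N·m.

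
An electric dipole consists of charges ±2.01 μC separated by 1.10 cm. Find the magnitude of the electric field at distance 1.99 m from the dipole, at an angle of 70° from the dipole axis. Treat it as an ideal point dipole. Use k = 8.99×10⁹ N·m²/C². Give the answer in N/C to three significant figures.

Dipole moment p = qd = (2.01×10⁻⁶ C)(0.0110 m) = 2.211×10⁻⁸ C·m.
At angle θ the dipole field magnitude is E = (kp/r³)·√(1 + 3cos²θ).
kp/r³ = (8.99×10⁹)(2.211×10⁻⁸) / (1.99)³ = 25.22 N/C.
√(1 + 3cos²70°) = √(1 + 3·0.1170) = √1.3509 ≈ 1.1623.
E ≈ 25.22 × 1.162 = 29.32 N/C.

E ≈ 29.3 N/C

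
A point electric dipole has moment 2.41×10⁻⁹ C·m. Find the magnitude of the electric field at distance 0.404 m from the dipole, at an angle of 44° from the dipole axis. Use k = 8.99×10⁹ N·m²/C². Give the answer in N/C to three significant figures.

At angle θ the dipole field magnitude is E = (kp/r³)·√(1 + 3cos²θ).
kp/r³ = (8.99×10⁹)(2.41×10⁻⁹) / (0.404)³ = 328.6 N/C.
√(1 + 3cos²44°) = √(1 + 3·0.5174) = √2.5523 ≈ 1.5976.
E ≈ 328.6 × 1.598 = 524.9 N/C.

E ≈ 525 N/C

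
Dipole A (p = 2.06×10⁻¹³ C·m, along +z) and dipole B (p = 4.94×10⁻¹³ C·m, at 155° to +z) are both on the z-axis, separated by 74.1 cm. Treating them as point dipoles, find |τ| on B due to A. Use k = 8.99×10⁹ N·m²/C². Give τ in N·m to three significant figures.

The second dipole sits on the axis of the first, so the field there is axial: E₁ = 2kp₁/r³ along +z.
E₁ = 2(8.99×10⁹)(2.06×10⁻¹³)/(0.741)³ = 0.009103 N/C.
Torque on the second dipole: τ = p₂ E₁ sinθ.
τ = (4.94×10⁻¹³)(0.009103)·sin155° = 1.901×10⁻¹⁵ N·m.

τ ≈ 1.90×10⁻¹⁵ N·m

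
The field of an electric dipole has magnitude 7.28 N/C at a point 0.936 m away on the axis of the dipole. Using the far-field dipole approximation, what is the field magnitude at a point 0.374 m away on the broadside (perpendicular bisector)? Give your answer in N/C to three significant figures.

Dipole fields scale as 1/r³ in the far field.
The axial field is twice the equatorial field at the same r, so the geometry factor is 1/2.
E₂ = E₁ · (1/2) · (r₁/r₂)³ = 7.28 · 0.5 · (0.936/0.374)³.
(r₁/r₂)³ = (2.503)³ = 15.68.
E₂ ≈ 57.06 N/C.

E ≈ 57.1 N/C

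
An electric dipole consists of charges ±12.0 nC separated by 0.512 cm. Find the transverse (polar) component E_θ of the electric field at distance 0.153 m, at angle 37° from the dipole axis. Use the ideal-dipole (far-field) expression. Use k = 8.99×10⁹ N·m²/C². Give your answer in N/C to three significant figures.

Dipole moment p = qd = (1.20×10⁻⁸ C)(0.00512 m) = 6.144×10⁻¹¹ C·m.
For a dipole, E_θ = (kp sinθ)/r³.
kp/r³ = (8.99×10⁹)(6.144×10⁻¹¹)/(0.153)³ = 154.2 N/C.
E_θ = 154.2·sin37° = 92.81 N/C.

E_θ ≈ 92.8 N/C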